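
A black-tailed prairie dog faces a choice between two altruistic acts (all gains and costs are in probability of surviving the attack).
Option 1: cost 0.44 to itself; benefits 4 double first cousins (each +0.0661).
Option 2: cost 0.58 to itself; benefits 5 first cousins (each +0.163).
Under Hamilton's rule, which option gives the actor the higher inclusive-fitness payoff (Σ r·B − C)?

Option 1: r to a double first cousin = 0.25.
Option 1: Σ r·B − C = (4·0.25·0.0661) − 0.44 = -0.3739.
Option 2: r to a first cousin = 0.125.
Option 2: Σ r·B − C = (5·0.125·0.163) − 0.58 = -0.478125.
Option 1 has the higher net inclusive-fitness payoff.

Option 1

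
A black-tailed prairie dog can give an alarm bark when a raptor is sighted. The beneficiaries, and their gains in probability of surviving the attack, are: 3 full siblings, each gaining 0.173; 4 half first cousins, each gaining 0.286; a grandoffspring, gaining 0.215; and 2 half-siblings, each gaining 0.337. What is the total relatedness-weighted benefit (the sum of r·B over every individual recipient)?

0.55325

r to a full sibling = 0.5 (full sibs share both parents — two paths of length 2: r = 2·(1/2)^2 = 1/2).
r to a half first cousin = 1/16 (half first cousins share one grandparent — one path of length 4: r = (1/2)^4 = 1/16).
r to a grandoffspring = 1/4 (two parent–offspring links: r = (1/2)^2 = 1/4).
r to a half-sibling = 0.25 (half-sibs share one parent — one path of length 2: r = (1/2)^2 = 1/4).
Summing one r·B term per recipient: 3·0.5·0.173 + 4·0.0625·0.286 + 1·0.25·0.215 + 2·0.25·0.337 = 0.55325.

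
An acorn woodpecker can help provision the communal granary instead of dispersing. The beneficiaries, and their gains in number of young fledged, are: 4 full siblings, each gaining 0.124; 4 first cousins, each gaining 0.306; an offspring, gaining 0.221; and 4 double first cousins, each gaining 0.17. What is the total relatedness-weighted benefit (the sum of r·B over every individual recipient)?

r to a full sibling = 1/2 (full sibs share both parents — two paths of length 2: r = 2·(1/2)^2 = 1/2).
r to a first cousin = 1/8 (first cousins share one grandparent pair — two paths of length 4: r = 2·(1/2)^4 = 1/8).
r to an offspring = 0.5 (one parent–offspring link: r = (1/2)^1 = 1/2).
r to a double first cousin = 0.25 (double first cousins share both grandparent pairs — four paths of length 4: r = 4·(1/2)^4 = 1/4).
Summing one r·B term per recipient: 4·0.5·0.124 + 4·0.125·0.306 + 1·0.5·0.221 + 4·0.25·0.17 = 0.6815.

0.6815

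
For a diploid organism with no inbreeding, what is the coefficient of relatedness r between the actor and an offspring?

0.5

One parent–offspring link: r = (1/2)^1 = 1/2.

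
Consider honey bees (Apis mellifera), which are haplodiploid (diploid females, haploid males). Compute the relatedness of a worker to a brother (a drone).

Her haploid brother carries none of their father's genes and a random half of their mother's genome; that half matches the maternal half of her own genome with probability 1/2: r = 1/2 · 1/2 = 1/4.

0.25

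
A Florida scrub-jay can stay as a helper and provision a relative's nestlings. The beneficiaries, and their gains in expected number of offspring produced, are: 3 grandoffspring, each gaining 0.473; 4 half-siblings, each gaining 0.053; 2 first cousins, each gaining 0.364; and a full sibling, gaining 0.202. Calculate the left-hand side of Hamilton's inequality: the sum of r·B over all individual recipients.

r to a grandoffspring = 0.25 (two parent–offspring links: r = (1/2)^2 = 1/4).
r to a half-sibling = 0.25 (half-sibs share one parent — one path of length 2: r = (1/2)^2 = 1/4).
r to a first cousin = 1/8 (first cousins share one grandparent pair — two paths of length 4: r = 2·(1/2)^4 = 1/8).
r to a full sibling = 1/2 (full sibs share both parents — two paths of length 2: r = 2·(1/2)^2 = 1/2).
Summing one r·B term per recipient: 3·0.25·0.473 + 4·0.25·0.053 + 2·0.125·0.364 + 1·0.5·0.202 = 0.59975.

0.59975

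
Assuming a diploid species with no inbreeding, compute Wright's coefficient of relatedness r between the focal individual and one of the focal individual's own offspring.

0.5

Each parent–offspring link contributes a factor of 1/2, and independent paths through distinct common ancestors add.
One parent–offspring link: r = (1/2)^1 = 1/2.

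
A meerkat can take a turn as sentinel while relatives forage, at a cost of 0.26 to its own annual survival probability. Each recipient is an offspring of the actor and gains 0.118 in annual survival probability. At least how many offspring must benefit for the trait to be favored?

r to an offspring = 1/2 (one parent–offspring link: r = (1/2)^1 = 1/2).
Hamilton's rule: n·r·B > C  ⇒  n > C/(r·B) = 0.26/(0.5·0.118) = 4.407.
The smallest integer exceeding 4.407 is 5.

5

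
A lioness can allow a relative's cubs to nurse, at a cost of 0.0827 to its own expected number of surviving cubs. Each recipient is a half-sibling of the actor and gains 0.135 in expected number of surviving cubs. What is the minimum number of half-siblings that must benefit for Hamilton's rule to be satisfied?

r to a half-sibling = 0.25 (half-sibs share one parent — one path of length 2: r = (1/2)^2 = 1/4).
Hamilton's rule: n·r·B > C  ⇒  n > C/(r·B) = 0.0827/(0.25·0.135) = 2.45.
The smallest integer exceeding 2.45 is 3.

3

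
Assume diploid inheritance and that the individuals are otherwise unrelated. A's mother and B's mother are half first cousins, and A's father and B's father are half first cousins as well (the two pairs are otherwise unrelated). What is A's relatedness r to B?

0.03125

With two independent routes of shared ancestry, r is the sum of the two contributions.
A and B are related in two ways: half second cousins through their mothers (r = 1/64) and half second cousins through their fathers (r = 1/64).
r = 1/64 + 1/64 = 0.03125.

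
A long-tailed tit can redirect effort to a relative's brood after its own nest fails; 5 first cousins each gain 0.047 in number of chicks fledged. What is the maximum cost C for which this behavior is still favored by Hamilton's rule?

r to a first cousin = 1/8 (first cousins share one grandparent pair — two paths of length 4: r = 2·(1/2)^4 = 1/8).
Hamilton's rule: n·r·B > C, so the trait is favored while C < n·r·B = 5·0.125·0.047 = 0.029375.

0.029375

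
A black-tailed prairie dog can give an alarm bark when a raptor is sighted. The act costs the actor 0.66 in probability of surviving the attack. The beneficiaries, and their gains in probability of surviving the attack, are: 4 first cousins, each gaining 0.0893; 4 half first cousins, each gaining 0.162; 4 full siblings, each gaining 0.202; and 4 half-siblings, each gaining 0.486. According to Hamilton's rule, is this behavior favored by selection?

Yes

Hamilton's rule: the trait is favored when the sum of r·B over every recipient exceeds the actor's cost C.
r to a first cousin = 1/8 (first cousins share one grandparent pair — two paths of length 4: r = 2·(1/2)^4 = 1/8).
r to a half first cousin = 0.0625 (half first cousins share one grandparent — one path of length 4: r = (1/2)^4 = 1/16).
r to a full sibling = 0.5 (full sibs share both parents — two paths of length 2: r = 2·(1/2)^2 = 1/2).
r to a half-sibling = 0.25 (half-sibs share one parent — one path of length 2: r = (1/2)^2 = 1/4).
Summing one r·B term per recipient: 4·0.125·0.0893 + 4·0.0625·0.162 + 4·0.5·0.202 + 4·0.25·0.486 = 0.97515.
0.97515 > 0.66: the indirect benefit exceeds the cost.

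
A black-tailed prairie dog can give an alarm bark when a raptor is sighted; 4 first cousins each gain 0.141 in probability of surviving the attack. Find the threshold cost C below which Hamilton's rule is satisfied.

0.0705

r to a first cousin = 0.125 (first cousins share one grandparent pair — two paths of length 4: r = 2·(1/2)^4 = 1/8).
Hamilton's rule: n·r·B > C, so the trait is favored while C < n·r·B = 4·0.125·0.141 = 0.0705.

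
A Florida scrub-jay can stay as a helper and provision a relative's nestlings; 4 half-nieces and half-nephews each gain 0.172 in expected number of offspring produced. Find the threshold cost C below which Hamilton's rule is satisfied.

0.086

r to a half-niece or half-nephew = 0.125 (half-aunt/uncle↔niece/nephew: one path of length 3: r = (1/2)^3 = 1/8).
Hamilton's rule: n·r·B > C, so the trait is favored while C < n·r·B = 4·0.125·0.172 = 0.086.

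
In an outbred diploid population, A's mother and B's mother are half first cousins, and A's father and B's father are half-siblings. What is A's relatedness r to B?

0.078125

With two independent routes of shared ancestry, r is the sum of the two contributions.
A and B are related in two ways: half second cousins through their mothers (r = 1/64) and half first cousins through their fathers (r = 1/16).
r = 1/64 + 1/16 = 0.078125.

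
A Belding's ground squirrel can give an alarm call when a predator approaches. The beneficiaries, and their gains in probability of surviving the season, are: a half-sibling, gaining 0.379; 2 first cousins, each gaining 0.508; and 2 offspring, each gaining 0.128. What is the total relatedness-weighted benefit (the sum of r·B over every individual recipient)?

0.34975

r to a half-sibling = 0.25 (half-sibs share one parent — one path of length 2: r = (1/2)^2 = 1/4).
r to a first cousin = 1/8 (first cousins share one grandparent pair — two paths of length 4: r = 2·(1/2)^4 = 1/8).
r to an offspring = 1/2 (one parent–offspring link: r = (1/2)^1 = 1/2).
Summing one r·B term per recipient: 1·0.25·0.379 + 2·0.125·0.508 + 2·0.5·0.128 = 0.34975.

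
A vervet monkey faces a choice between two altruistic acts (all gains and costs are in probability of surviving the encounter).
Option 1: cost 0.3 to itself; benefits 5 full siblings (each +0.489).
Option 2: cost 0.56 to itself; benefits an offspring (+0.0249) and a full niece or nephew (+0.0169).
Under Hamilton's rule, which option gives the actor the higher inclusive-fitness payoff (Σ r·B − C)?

Option 1: r to a full sibling = 0.5.
Option 1: Σ r·B − C = (5·0.5·0.489) − 0.3 = 0.9225.
Option 2: r to an offspring = 0.5.
Option 2: r to a full niece or nephew = 0.25.
Option 2: Σ r·B − C = (1·0.5·0.0249 + 1·0.25·0.0169) − 0.56 = -0.543325.
Option 1 has the higher net inclusive-fitness payoff.

Option 1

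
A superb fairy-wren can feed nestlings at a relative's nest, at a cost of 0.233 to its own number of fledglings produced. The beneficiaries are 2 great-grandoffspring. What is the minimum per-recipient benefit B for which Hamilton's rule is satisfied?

r to a great-grandoffspring = 0.125 (three parent–offspring links: r = (1/2)^3 = 1/8).
Hamilton's rule with n recipients of equal r: n·r·B > C, so B > C/(n·r) = 0.233/(2·0.125) = 0.932.

0.932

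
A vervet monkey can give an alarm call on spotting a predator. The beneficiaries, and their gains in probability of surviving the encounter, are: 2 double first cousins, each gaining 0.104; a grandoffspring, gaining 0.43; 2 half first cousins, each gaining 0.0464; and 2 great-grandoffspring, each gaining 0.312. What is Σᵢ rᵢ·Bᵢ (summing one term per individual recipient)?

0.2433

r to a double first cousin = 0.25 (double first cousins share both grandparent pairs — four paths of length 4: r = 4·(1/2)^4 = 1/4).
r to a grandoffspring = 1/4 (two parent–offspring links: r = (1/2)^2 = 1/4).
r to a half first cousin = 1/16 (half first cousins share one grandparent — one path of length 4: r = (1/2)^4 = 1/16).
r to a great-grandoffspring = 0.125 (three parent–offspring links: r = (1/2)^3 = 1/8).
Summing one r·B term per recipient: 2·0.25·0.104 + 1·0.25·0.43 + 2·0.0625·0.0464 + 2·0.125·0.312 = 0.2433.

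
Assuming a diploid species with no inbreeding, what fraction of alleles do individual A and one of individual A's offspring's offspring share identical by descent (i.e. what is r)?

0.25

Each parent–offspring link contributes a factor of 1/2, and independent paths through distinct common ancestors add.
Two parent–offspring links: r = (1/2)^2 = 1/4.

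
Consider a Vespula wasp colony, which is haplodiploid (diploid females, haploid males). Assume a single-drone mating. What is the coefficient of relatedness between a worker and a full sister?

Haplodiploid full sisters inherit their father's entire haploid genome identically (contributing 1/2) and on average half of their mother's contribution (1/2 · 1/2 = 1/4); r = 1/2 + 1/4 = 3/4.

0.75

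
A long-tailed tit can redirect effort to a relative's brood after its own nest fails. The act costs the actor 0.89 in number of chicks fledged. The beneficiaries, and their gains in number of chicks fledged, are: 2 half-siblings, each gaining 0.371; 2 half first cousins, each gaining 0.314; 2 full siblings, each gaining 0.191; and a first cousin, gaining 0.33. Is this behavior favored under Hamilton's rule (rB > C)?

Hamilton's rule: the trait is favored when the sum of r·B over every recipient exceeds the actor's cost C.
r to a half-sibling = 0.25 (half-sibs share one parent — one path of length 2: r = (1/2)^2 = 1/4).
r to a half first cousin = 1/16 (half first cousins share one grandparent — one path of length 4: r = (1/2)^4 = 1/16).
r to a full sibling = 1/2 (full sibs share both parents — two paths of length 2: r = 2·(1/2)^2 = 1/2).
r to a first cousin = 0.125 (first cousins share one grandparent pair — two paths of length 4: r = 2·(1/2)^4 = 1/8).
Summing one r·B term per recipient: 2·0.25·0.371 + 2·0.0625·0.314 + 2·0.5·0.191 + 1·0.125·0.33 = 0.457.
0.457 < 0.89: the indirect benefit is less than the cost.

No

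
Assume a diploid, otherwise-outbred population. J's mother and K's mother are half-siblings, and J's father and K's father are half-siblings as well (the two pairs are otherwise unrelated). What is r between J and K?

Wright's path rule: contributions from independent ancestry routes add.
J and K are related in two ways: half first cousins through their mothers (r = 1/16) and half first cousins through their fathers (r = 1/16).
r = 1/16 + 1/16 = 1/8 = 0.125.

0.125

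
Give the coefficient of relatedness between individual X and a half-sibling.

0.25

Each parent–offspring link contributes a factor of 1/2, and independent paths through distinct common ancestors add.
Half-sibs share one parent — one path of length 2: r = (1/2)^2 = 1/4.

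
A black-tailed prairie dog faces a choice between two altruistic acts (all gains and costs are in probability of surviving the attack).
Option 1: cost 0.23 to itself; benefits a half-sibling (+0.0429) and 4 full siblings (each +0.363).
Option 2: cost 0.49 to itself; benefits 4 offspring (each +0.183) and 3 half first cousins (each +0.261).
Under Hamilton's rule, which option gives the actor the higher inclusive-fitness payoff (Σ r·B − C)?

Option 1: r to a half-sibling = 0.25.
Option 1: r to a full sibling = 0.5.
Option 1: Σ r·B − C = (1·0.25·0.0429 + 4·0.5·0.363) − 0.23 = 0.506725.
Option 2: r to an offspring = 0.5.
Option 2: r to a half first cousin = 0.0625.
Option 2: Σ r·B − C = (4·0.5·0.183 + 3·0.0625·0.261) − 0.49 = -0.0750625.
Option 1 has the higher net inclusive-fitness payoff.

Option 1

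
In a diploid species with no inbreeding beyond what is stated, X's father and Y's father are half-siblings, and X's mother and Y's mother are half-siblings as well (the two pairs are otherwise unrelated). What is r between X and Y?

0.125

With two independent routes of shared ancestry, r is the sum of the two contributions.
X and Y are related in two ways: half first cousins through their fathers (r = 1/16) and half first cousins through their mothers (r = 1/16).
r = 1/16 + 1/16 = 1/8 = 0.125.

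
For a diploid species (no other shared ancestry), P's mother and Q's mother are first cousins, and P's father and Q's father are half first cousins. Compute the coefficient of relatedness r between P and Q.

0.046875

Wright's path rule: contributions from independent ancestry routes add.
P and Q are related in two ways: second cousins through their mothers (r = 1/32) and half second cousins through their fathers (r = 1/64).
r = 1/32 + 1/64 = 0.046875.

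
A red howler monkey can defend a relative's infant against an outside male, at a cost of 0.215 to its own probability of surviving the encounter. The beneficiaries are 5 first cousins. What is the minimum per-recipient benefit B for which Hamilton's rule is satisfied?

0.344

r to a first cousin = 0.125 (first cousins share one grandparent pair — two paths of length 4: r = 2·(1/2)^4 = 1/8).
Hamilton's rule with n recipients of equal r: n·r·B > C, so B > C/(n·r) = 0.215/(5·0.125) = 0.344.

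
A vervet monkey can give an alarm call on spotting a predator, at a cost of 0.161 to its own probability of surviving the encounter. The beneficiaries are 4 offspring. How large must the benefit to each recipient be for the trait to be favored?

0.0805

r to an offspring = 1/2 (one parent–offspring link: r = (1/2)^1 = 1/2).
Hamilton's rule with n recipients of equal r: n·r·B > C, so B > C/(n·r) = 0.161/(4·0.5) = 0.0805.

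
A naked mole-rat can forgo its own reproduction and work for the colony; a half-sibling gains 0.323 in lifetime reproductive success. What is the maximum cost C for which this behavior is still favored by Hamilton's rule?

r to a half-sibling = 1/4 (half-sibs share one parent — one path of length 2: r = (1/2)^2 = 1/4).
Hamilton's rule: n·r·B > C, so the trait is favored while C < n·r·B = 1·0.25·0.323 = 0.08075.

0.08075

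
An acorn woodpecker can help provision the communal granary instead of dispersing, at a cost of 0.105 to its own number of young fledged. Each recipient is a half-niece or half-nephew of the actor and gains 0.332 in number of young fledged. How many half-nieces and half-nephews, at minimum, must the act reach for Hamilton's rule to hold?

r to a half-niece or half-nephew = 1/8 (half-aunt/uncle↔niece/nephew: one path of length 3: r = (1/2)^3 = 1/8).
Hamilton's rule: n·r·B > C  ⇒  n > C/(r·B) = 0.105/(0.125·0.332) = 2.53.
The smallest integer exceeding 2.53 is 3.

3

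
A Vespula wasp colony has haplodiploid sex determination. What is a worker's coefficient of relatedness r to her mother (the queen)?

0.5

One meiotic link between diploid queen and diploid daughter: r = 1/2.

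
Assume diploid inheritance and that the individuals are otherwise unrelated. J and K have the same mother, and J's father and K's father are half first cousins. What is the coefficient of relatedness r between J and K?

With two independent routes of shared ancestry, r is the sum of the two contributions.
J and K are related in two ways: half-sibs through their shared mother (r = 1/4) and half second cousins through their fathers (r = 1/64).
r = 1/4 + 1/64 = 17/64 = 0.265625.

0.265625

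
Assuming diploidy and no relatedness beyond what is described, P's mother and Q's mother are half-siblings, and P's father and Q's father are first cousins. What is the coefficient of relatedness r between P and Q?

With two independent routes of shared ancestry, r is the sum of the two contributions.
P and Q are related in two ways: half first cousins through their mothers (r = 1/16) and second cousins through their fathers (r = 1/32).
r = 1/16 + 1/32 = 3/32 = 0.09375.

0.09375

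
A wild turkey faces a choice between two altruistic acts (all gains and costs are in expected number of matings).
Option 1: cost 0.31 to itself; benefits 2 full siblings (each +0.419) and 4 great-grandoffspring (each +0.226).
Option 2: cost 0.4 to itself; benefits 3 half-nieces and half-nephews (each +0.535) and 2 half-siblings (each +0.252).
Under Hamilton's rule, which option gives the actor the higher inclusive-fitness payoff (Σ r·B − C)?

Option 1

Option 1: r to a full sibling = 0.5.
Option 1: r to a great-grandoffspring = 0.125.
Option 1: Σ r·B − C = (2·0.5·0.419 + 4·0.125·0.226) − 0.31 = 0.222.
Option 2: r to a half-niece or half-nephew = 0.125.
Option 2: r to a half-sibling = 0.25.
Option 2: Σ r·B − C = (3·0.125·0.535 + 2·0.25·0.252) − 0.4 = -0.073375.
Option 1 has the higher net inclusive-fitness payoff.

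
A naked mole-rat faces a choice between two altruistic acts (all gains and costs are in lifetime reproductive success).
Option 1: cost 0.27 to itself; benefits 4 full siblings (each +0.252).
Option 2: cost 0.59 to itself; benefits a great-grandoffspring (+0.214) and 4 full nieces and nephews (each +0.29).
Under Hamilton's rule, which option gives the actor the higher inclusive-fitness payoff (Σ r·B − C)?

Option 1

Option 1: r to a full sibling = 0.5.
Option 1: Σ r·B − C = (4·0.5·0.252) − 0.27 = 0.234.
Option 2: r to a great-grandoffspring = 0.125.
Option 2: r to a full niece or nephew = 0.25.
Option 2: Σ r·B − C = (1·0.125·0.214 + 4·0.25·0.29) − 0.59 = -0.27325.
Option 1 has the higher net inclusive-fitness payoff.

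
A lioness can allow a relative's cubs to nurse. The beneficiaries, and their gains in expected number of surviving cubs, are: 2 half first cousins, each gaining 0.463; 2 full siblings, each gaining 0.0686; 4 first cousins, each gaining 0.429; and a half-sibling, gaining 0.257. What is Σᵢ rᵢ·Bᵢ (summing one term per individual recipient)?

r to a half first cousin = 0.0625 (half first cousins share one grandparent — one path of length 4: r = (1/2)^4 = 1/16).
r to a full sibling = 1/2 (full sibs share both parents — two paths of length 2: r = 2·(1/2)^2 = 1/2).
r to a first cousin = 1/8 (first cousins share one grandparent pair — two paths of length 4: r = 2·(1/2)^4 = 1/8).
r to a half-sibling = 1/4 (half-sibs share one parent — one path of length 2: r = (1/2)^2 = 1/4).
Summing one r·B term per recipient: 2·0.0625·0.463 + 2·0.5·0.0686 + 4·0.125·0.429 + 1·0.25·0.257 = 0.405225.

0.405225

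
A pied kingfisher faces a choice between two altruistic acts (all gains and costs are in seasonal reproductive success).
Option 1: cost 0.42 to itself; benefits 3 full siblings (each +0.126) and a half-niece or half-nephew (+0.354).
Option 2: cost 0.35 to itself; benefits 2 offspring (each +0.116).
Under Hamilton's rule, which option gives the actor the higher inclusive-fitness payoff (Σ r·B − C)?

Option 1: r to a full sibling = 0.5.
Option 1: r to a half-niece or half-nephew = 0.125.
Option 1: Σ r·B − C = (3·0.5·0.126 + 1·0.125·0.354) − 0.42 = -0.18675.
Option 2: r to an offspring = 0.5.
Option 2: Σ r·B − C = (2·0.5·0.116) − 0.35 = -0.234.
Option 1 has the higher net inclusive-fitness payoff.

Option 1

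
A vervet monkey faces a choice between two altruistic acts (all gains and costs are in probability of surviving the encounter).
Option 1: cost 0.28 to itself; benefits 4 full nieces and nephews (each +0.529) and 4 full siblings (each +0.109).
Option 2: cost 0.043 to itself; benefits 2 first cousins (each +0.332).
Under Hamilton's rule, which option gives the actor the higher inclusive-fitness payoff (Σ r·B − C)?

Option 1: r to a full niece or nephew = 0.25.
Option 1: r to a full sibling = 0.5.
Option 1: Σ r·B − C = (4·0.25·0.529 + 4·0.5·0.109) − 0.28 = 0.467.
Option 2: r to a first cousin = 0.125.
Option 2: Σ r·B − C = (2·0.125·0.332) − 0.043 = 0.04.
Option 1 has the higher net inclusive-fitness payoff.

Option 1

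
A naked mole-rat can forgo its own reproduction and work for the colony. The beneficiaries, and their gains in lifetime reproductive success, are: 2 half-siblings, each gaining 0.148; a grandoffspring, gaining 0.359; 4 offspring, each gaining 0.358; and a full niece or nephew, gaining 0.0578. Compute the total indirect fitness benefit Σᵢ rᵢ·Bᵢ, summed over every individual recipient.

0.8942

r to a half-sibling = 0.25 (half-sibs share one parent — one path of length 2: r = (1/2)^2 = 1/4).
r to a grandoffspring = 0.25 (two parent–offspring links: r = (1/2)^2 = 1/4).
r to an offspring = 1/2 (one parent–offspring link: r = (1/2)^1 = 1/2).
r to a full niece or nephew = 0.25 (full aunt/uncle↔niece/nephew: two paths of length 3 through the shared grandparent pair: r = 2·(1/2)^3 = 1/4).
Summing one r·B term per recipient: 2·0.25·0.148 + 1·0.25·0.359 + 4·0.5·0.358 + 1·0.25·0.0578 = 0.8942.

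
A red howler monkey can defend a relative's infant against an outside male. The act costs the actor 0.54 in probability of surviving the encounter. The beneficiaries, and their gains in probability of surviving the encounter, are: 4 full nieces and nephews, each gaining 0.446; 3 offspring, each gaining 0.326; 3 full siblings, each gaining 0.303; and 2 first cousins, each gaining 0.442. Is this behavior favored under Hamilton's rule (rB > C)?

Yes

Hamilton's rule: the trait is favored when the sum of r·B over every recipient exceeds the actor's cost C.
r to a full niece or nephew = 1/4 (full aunt/uncle↔niece/nephew: two paths of length 3 through the shared grandparent pair: r = 2·(1/2)^3 = 1/4).
r to an offspring = 0.5 (one parent–offspring link: r = (1/2)^1 = 1/2).
r to a full sibling = 0.5 (full sibs share both parents — two paths of length 2: r = 2·(1/2)^2 = 1/2).
r to a first cousin = 1/8 (first cousins share one grandparent pair — two paths of length 4: r = 2·(1/2)^4 = 1/8).
Summing one r·B term per recipient: 4·0.25·0.446 + 3·0.5·0.326 + 3·0.5·0.303 + 2·0.125·0.442 = 1.5.
1.5 > 0.54: the indirect benefit exceeds the cost.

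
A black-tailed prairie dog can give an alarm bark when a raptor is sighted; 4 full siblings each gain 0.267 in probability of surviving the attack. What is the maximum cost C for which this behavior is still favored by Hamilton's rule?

r to a full sibling = 1/2 (full sibs share both parents — two paths of length 2: r = 2·(1/2)^2 = 1/2).
Hamilton's rule: n·r·B > C, so the trait is favored while C < n·r·B = 4·0.5·0.267 = 0.534.

0.534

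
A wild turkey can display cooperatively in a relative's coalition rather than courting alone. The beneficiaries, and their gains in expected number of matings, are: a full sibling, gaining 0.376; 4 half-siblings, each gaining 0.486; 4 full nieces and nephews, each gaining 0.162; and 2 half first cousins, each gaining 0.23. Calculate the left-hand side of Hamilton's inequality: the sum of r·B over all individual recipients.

r to a full sibling = 1/2 (full sibs share both parents — two paths of length 2: r = 2·(1/2)^2 = 1/2).
r to a half-sibling = 0.25 (half-sibs share one parent — one path of length 2: r = (1/2)^2 = 1/4).
r to a full niece or nephew = 1/4 (full aunt/uncle↔niece/nephew: two paths of length 3 through the shared grandparent pair: r = 2·(1/2)^3 = 1/4).
r to a half first cousin = 0.0625 (half first cousins share one grandparent — one path of length 4: r = (1/2)^4 = 1/16).
Summing one r·B term per recipient: 1·0.5·0.376 + 4·0.25·0.486 + 4·0.25·0.162 + 2·0.0625·0.23 = 0.86475.

0.86475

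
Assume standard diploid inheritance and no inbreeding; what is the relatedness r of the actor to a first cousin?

Each parent–offspring link contributes a factor of 1/2, and independent paths through distinct common ancestors add.
First cousins share one grandparent pair — two paths of length 4: r = 2·(1/2)^4 = 1/8.

0.125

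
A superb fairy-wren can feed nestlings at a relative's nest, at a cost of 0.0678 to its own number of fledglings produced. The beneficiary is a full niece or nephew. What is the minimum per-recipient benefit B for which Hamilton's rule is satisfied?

0.2712

r to a full niece or nephew = 1/4 (full aunt/uncle↔niece/nephew: two paths of length 3 through the shared grandparent pair: r = 2·(1/2)^3 = 1/4).
Hamilton's rule with n recipients of equal r: n·r·B > C, so B > C/(n·r) = 0.0678/(1·0.25) = 0.2712.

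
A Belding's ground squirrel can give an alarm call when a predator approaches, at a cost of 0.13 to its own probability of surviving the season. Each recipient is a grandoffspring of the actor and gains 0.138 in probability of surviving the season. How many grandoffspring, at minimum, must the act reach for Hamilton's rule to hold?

4

r to a grandoffspring = 1/4 (two parent–offspring links: r = (1/2)^2 = 1/4).
Hamilton's rule: n·r·B > C  ⇒  n > C/(r·B) = 0.13/(0.25·0.138) = 3.768.
The smallest integer exceeding 3.768 is 4.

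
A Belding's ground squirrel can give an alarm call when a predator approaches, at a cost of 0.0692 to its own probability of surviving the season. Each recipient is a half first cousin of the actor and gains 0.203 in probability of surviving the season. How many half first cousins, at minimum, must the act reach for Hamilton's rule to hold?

6

r to a half first cousin = 0.0625 (half first cousins share one grandparent — one path of length 4: r = (1/2)^4 = 1/16).
Hamilton's rule: n·r·B > C  ⇒  n > C/(r·B) = 0.0692/(0.0625·0.203) = 5.454.
The smallest integer exceeding 5.454 is 6.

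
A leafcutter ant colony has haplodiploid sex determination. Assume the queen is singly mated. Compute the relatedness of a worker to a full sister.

Haplodiploid full sisters inherit their father's entire haploid genome identically (contributing 1/2) and on average half of their mother's contribution (1/2 · 1/2 = 1/4); r = 1/2 + 1/4 = 3/4.

0.75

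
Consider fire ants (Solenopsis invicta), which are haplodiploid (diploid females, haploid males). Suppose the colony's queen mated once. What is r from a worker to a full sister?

0.75

Haplodiploid full sisters inherit their father's entire haploid genome identically (contributing 1/2) and on average half of their mother's contribution (1/2 · 1/2 = 1/4); r = 1/2 + 1/4 = 3/4.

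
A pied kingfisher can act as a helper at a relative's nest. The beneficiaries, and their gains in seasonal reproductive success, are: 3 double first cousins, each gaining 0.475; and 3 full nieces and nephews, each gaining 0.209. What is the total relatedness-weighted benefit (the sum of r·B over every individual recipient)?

r to a double first cousin = 1/4 (double first cousins share both grandparent pairs — four paths of length 4: r = 4·(1/2)^4 = 1/4).
r to a full niece or nephew = 1/4 (full aunt/uncle↔niece/nephew: two paths of length 3 through the shared grandparent pair: r = 2·(1/2)^3 = 1/4).
Summing one r·B term per recipient: 3·0.25·0.475 + 3·0.25·0.209 = 0.513.

0.513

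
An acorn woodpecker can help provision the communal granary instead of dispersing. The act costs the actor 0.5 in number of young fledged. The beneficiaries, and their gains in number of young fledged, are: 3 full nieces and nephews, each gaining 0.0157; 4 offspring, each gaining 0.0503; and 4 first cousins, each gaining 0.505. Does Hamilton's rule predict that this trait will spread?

No

Hamilton's rule: the trait is favored when the sum of r·B over every recipient exceeds the actor's cost C.
r to a full niece or nephew = 0.25 (full aunt/uncle↔niece/nephew: two paths of length 3 through the shared grandparent pair: r = 2·(1/2)^3 = 1/4).
r to an offspring = 0.5 (one parent–offspring link: r = (1/2)^1 = 1/2).
r to a first cousin = 0.125 (first cousins share one grandparent pair — two paths of length 4: r = 2·(1/2)^4 = 1/8).
Summing one r·B term per recipient: 3·0.25·0.0157 + 4·0.5·0.0503 + 4·0.125·0.505 = 0.364875.
0.364875 < 0.5: the indirect benefit is less than the cost.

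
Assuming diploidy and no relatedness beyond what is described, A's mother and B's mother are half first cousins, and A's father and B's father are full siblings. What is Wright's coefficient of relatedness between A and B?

Relatedness sums over independent paths through distinct common ancestors.
A and B are related in two ways: half second cousins through their mothers (r = 1/64) and first cousins through their fathers (r = 1/8).
r = 1/64 + 1/8 = 9/64 = 0.140625.

0.140625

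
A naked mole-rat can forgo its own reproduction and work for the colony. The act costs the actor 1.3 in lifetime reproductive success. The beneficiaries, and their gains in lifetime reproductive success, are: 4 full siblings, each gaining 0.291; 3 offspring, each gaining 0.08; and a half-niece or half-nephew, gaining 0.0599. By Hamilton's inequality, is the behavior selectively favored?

Hamilton's rule: the trait is favored when the sum of r·B over every recipient exceeds the actor's cost C.
r to a full sibling = 0.5 (full sibs share both parents — two paths of length 2: r = 2·(1/2)^2 = 1/2).
r to an offspring = 1/2 (one parent–offspring link: r = (1/2)^1 = 1/2).
r to a half-niece or half-nephew = 0.125 (half-aunt/uncle↔niece/nephew: one path of length 3: r = (1/2)^3 = 1/8).
Summing one r·B term per recipient: 4·0.5·0.291 + 3·0.5·0.08 + 1·0.125·0.0599 = 0.7094875.
0.7094875 < 1.3: the indirect benefit is less than the cost.

No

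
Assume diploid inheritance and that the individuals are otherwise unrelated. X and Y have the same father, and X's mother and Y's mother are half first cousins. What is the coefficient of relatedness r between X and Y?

0.265625

Wright's path rule: contributions from independent ancestry routes add.
X and Y are related in two ways: half-sibs through their shared father (r = 1/4) and half second cousins through their mothers (r = 1/64).
r = 1/4 + 1/64 = 17/64 = 0.265625.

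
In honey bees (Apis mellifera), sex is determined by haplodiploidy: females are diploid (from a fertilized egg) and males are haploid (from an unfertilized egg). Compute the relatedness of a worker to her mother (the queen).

0.5

One meiotic link between diploid queen and diploid daughter: r = 1/2.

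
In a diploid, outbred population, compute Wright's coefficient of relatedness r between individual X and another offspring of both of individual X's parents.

Each parent–offspring link contributes a factor of 1/2, and independent paths through distinct common ancestors add.
Full sibs share both parents — two paths of length 2: r = 2·(1/2)^2 = 1/2.

0.5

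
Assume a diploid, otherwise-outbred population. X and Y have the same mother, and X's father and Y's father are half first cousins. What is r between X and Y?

Wright's path rule: contributions from independent ancestry routes add.
X and Y are related in two ways: half-sibs through their shared mother (r = 1/4) and half second cousins through their fathers (r = 1/64).
r = 1/4 + 1/64 = 17/64 = 0.265625.

0.265625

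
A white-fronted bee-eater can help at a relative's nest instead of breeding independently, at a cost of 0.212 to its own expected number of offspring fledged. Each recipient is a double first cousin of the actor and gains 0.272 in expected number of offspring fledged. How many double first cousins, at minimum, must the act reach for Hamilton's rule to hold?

r to a double first cousin = 0.25 (double first cousins share both grandparent pairs — four paths of length 4: r = 4·(1/2)^4 = 1/4).
Hamilton's rule: n·r·B > C  ⇒  n > C/(r·B) = 0.212/(0.25·0.272) = 3.118.
The smallest integer exceeding 3.118 is 4.

4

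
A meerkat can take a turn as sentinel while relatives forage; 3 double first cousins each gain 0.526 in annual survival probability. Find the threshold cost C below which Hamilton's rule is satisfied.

0.3945

r to a double first cousin = 1/4 (double first cousins share both grandparent pairs — four paths of length 4: r = 4·(1/2)^4 = 1/4).
Hamilton's rule: n·r·B > C, so the trait is favored while C < n·r·B = 3·0.25·0.526 = 0.3945.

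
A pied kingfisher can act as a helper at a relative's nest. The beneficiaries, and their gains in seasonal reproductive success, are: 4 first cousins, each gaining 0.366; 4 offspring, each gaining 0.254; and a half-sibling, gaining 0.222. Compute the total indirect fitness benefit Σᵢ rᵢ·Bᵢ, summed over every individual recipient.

r to a first cousin = 0.125 (first cousins share one grandparent pair — two paths of length 4: r = 2·(1/2)^4 = 1/8).
r to an offspring = 1/2 (one parent–offspring link: r = (1/2)^1 = 1/2).
r to a half-sibling = 0.25 (half-sibs share one parent — one path of length 2: r = (1/2)^2 = 1/4).
Summing one r·B term per recipient: 4·0.125·0.366 + 4·0.5·0.254 + 1·0.25·0.222 = 0.7465.

0.7465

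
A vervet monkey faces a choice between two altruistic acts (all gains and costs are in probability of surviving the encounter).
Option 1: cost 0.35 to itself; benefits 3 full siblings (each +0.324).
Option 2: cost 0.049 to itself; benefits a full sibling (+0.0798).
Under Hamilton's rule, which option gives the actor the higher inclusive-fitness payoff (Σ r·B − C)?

Option 1: r to a full sibling = 0.5.
Option 1: Σ r·B − C = (3·0.5·0.324) − 0.35 = 0.136.
Option 2: r to a full sibling = 0.5.
Option 2: Σ r·B − C = (1·0.5·0.0798) − 0.049 = -0.0091.
Option 1 has the higher net inclusive-fitness payoff.

Option 1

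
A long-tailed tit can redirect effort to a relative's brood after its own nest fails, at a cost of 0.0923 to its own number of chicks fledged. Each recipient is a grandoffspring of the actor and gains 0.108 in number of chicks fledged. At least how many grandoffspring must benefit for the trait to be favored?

r to a grandoffspring = 1/4 (two parent–offspring links: r = (1/2)^2 = 1/4).
Hamilton's rule: n·r·B > C  ⇒  n > C/(r·B) = 0.0923/(0.25·0.108) = 3.419.
The smallest integer exceeding 3.419 is 4.

4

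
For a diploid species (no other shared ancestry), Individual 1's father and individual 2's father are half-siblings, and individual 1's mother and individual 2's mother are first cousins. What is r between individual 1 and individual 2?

0.09375

With two independent routes of shared ancestry, r is the sum of the two contributions.
Individual 1 and individual 2 are related in two ways: half first cousins through their fathers (r = 1/16) and second cousins through their mothers (r = 1/32).
r = 1/16 + 1/32 = 0.09375.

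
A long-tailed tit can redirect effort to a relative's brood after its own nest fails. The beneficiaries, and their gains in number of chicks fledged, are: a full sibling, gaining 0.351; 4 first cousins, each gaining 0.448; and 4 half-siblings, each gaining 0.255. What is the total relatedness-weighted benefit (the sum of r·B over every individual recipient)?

r to a full sibling = 0.5 (full sibs share both parents — two paths of length 2: r = 2·(1/2)^2 = 1/2).
r to a first cousin = 0.125 (first cousins share one grandparent pair — two paths of length 4: r = 2·(1/2)^4 = 1/8).
r to a half-sibling = 1/4 (half-sibs share one parent — one path of length 2: r = (1/2)^2 = 1/4).
Summing one r·B term per recipient: 1·0.5·0.351 + 4·0.125·0.448 + 4·0.25·0.255 = 0.6545.

0.6545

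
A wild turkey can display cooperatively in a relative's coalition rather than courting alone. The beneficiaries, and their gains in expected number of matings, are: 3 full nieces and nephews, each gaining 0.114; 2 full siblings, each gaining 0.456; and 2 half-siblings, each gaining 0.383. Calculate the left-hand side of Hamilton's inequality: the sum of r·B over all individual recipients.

0.733

r to a full niece or nephew = 1/4 (full aunt/uncle↔niece/nephew: two paths of length 3 through the shared grandparent pair: r = 2·(1/2)^3 = 1/4).
r to a full sibling = 0.5 (full sibs share both parents — two paths of length 2: r = 2·(1/2)^2 = 1/2).
r to a half-sibling = 0.25 (half-sibs share one parent — one path of length 2: r = (1/2)^2 = 1/4).
Summing one r·B term per recipient: 3·0.25·0.114 + 2·0.5·0.456 + 2·0.25·0.383 = 0.733.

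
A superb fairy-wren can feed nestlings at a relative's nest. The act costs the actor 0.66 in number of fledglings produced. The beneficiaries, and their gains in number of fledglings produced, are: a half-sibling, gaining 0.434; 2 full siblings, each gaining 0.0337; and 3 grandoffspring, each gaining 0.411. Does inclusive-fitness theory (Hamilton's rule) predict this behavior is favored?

No

Hamilton's rule: the trait is favored when the sum of r·B over every recipient exceeds the actor's cost C.
r to a half-sibling = 1/4 (half-sibs share one parent — one path of length 2: r = (1/2)^2 = 1/4).
r to a full sibling = 1/2 (full sibs share both parents — two paths of length 2: r = 2·(1/2)^2 = 1/2).
r to a grandoffspring = 1/4 (two parent–offspring links: r = (1/2)^2 = 1/4).
Summing one r·B term per recipient: 1·0.25·0.434 + 2·0.5·0.0337 + 3·0.25·0.411 = 0.45045.
0.45045 < 0.66: the indirect benefit is less than the cost.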